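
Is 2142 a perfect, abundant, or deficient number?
abundant

Proper divisors of 2142: sum = 1 + 2 + 3 + 6 + 7 + 9 + 14 + 17 + ... + 306 + 357 + 714 + 1071 (23 divisors) = 3474
Since 3474 > 2142, 2142 is abundant.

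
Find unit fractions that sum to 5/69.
1/14 + 1/966

Greedy algorithm:
5/69: ceiling(69/5) = 14, use 1/14
1/966: ceiling(966/1) = 966, use 1/966
Result: 5/69 = 1/14 + 1/966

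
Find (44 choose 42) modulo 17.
11

Using Lucas' theorem:
Write n=44 and k=42 in base 17:
n in base 17: [2, 10]
k in base 17: [2, 8]
C(44,42) mod 17 = ∏ C(n_i, k_i) mod 17
Digit binomials (mod 17): C(2,2) = 1; C(10,8) = 45 ≡ 11
Product: 1 × 11 = 11 ≡ 11 (mod 17)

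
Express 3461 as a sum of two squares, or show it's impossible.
31² + 50² (a=31, b=50)

Factorization: 3461 = 3461
By Fermat: n is sum of two squares iff every prime p ≡ 3 (mod 4) appears to even power.
All primes ≡ 3 (mod 4) appear to even power.
Search a = 0, 1, 2, … for 3461 - a² a perfect square: first hit at a = 31: 3461 - 961 = 2500 = 50².
3461 = 31² + 50² = 961 + 2500 ✓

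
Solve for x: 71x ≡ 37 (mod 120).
x ≡ 107 (mod 120)

gcd(71, 120) = 1, which divides 37, so solutions exist.
Find 71^(-1) mod 120 by the extended Euclidean algorithm:
120 = 1 × 71 + 49  ⟹  49 = (1)·120 + (-1)·71
71 = 1 × 49 + 22  ⟹  22 = (-1)·120 + (2)·71
49 = 2 × 22 + 5  ⟹  5 = (3)·120 + (-5)·71
22 = 4 × 5 + 2  ⟹  2 = (-13)·120 + (22)·71
5 = 2 × 2 + 1  ⟹  1 = (29)·120 + (-49)·71
So (-49)·71 ≡ 1 (mod 120), i.e. 71^(-1) ≡ -49 ≡ 71 (mod 120).
x ≡ 71 × 37 = 2627 ≡ 107 (mod 120).
Check: 71 × 107 = 7597 ≡ 37 (mod 120).
Unique solution: x ≡ 107 (mod 120)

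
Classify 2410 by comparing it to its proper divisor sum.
deficient

Proper divisors of 2410: sum = 1 + 2 + 5 + 10 + 241 + 482 + 1205 = 1946
Since 1946 < 2410, 2410 is deficient.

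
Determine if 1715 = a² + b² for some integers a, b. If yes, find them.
Not possible

Factorization: 1715 = 5 × 7^3
By Fermat: n is sum of two squares iff every prime p ≡ 3 (mod 4) appears to even power.
Prime(s) ≡ 3 (mod 4) with odd exponent: [(7, 3)]
Therefore 1715 cannot be expressed as a² + b².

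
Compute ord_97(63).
32

97 is prime, so ord(63) divides φ(97) = 96.
Divisors of 96: 1, 2, 3, 4, 6, 8, 12, 16, 24, 32, 48, 96.
Repeated squaring: 63^1 ≡ 63, 63^2 ≡ 89, 63^4 ≡ 64, 63^8 ≡ 22, 63^16 ≡ 96, 63^32 ≡ 1, 63^64 ≡ 1 (mod 97).
Test 63^d mod 97 for each divisor d in increasing order:
63^1 ≡ 63
63^2 ≡ 89
63^3 = 63^2·63^1 ≡ 78
63^4 ≡ 64
63^6 = 63^4·63^2 ≡ 70
63^8 ≡ 22
63^12 = 63^8·63^4 ≡ 50
63^16 ≡ 96
63^24 = 63^16·63^8 ≡ 75
63^32 ≡ 1  ← first divisor giving 1
The order is 32.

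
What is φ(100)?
40

100 = 2^2 × 5^2
φ(n) = n × ∏(1 - 1/p) for each prime p dividing n
φ(100) = 100 × (1 - 1/2) × (1 - 1/5) = 40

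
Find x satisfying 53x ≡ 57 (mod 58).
x ≡ 35 (mod 58)

gcd(53, 58) = 1, which divides 57, so solutions exist.
Find 53^(-1) mod 58 by the extended Euclidean algorithm:
58 = 1 × 53 + 5  ⟹  5 = (1)·58 + (-1)·53
53 = 10 × 5 + 3  ⟹  3 = (-10)·58 + (11)·53
5 = 1 × 3 + 2  ⟹  2 = (11)·58 + (-12)·53
3 = 1 × 2 + 1  ⟹  1 = (-21)·58 + (23)·53
So (23)·53 ≡ 1 (mod 58), i.e. 53^(-1) ≡ 23 (mod 58).
x ≡ 23 × 57 = 1311 ≡ 35 (mod 58).
Check: 53 × 35 = 1855 ≡ 57 (mod 58).
Unique solution: x ≡ 35 (mod 58)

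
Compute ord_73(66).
24

73 is prime, so ord(66) divides φ(73) = 72.
Divisors of 72: 1, 2, 3, 4, 6, 8, 9, 12, 18, 24, 36, 72.
Repeated squaring: 66^1 ≡ 66, 66^2 ≡ 49, 66^4 ≡ 65, 66^8 ≡ 64, 66^16 ≡ 8, 66^32 ≡ 64, 66^64 ≡ 8 (mod 73).
Test 66^d mod 73 for each divisor d in increasing order:
66^1 ≡ 66
66^2 ≡ 49
66^3 = 66^2·66^1 ≡ 22
66^4 ≡ 65
66^6 = 66^4·66^2 ≡ 46
66^8 ≡ 64
66^9 = 66^8·66^1 ≡ 63
66^12 = 66^8·66^4 ≡ 72
66^18 = 66^16·66^2 ≡ 27
66^24 = 66^16·66^8 ≡ 1  ← first divisor giving 1
The order is 24.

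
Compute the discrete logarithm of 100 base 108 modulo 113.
90

Baby-step giant-step with step n = ⌈√113⌉ = 11.
Baby steps 108^j mod 113 (j:value) for j=0..10: 0:1, 1:108, 2:25, 3:101, 4:60, 5:39, 6:31, 7:71, 8:97, 9:80, 10:52.
Giant-step multiplier: 108^(-11) ≡ 108^(112-11) = 108^101 ≡ 103 (mod 113).
Giant steps γ_i = 100·103^i mod 113: γ_0=100, γ_1=17, γ_2=56, γ_3=5, γ_4=63, γ_5=48, γ_6=85, γ_7=54, γ_8=25 (in table at j=2).
x = i·n + j = 8·11 + 2 = 90.
Check: 108^90 ≡ 100 (mod 113).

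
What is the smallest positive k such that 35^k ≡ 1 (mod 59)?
29

59 is prime, so ord(35) divides φ(59) = 58.
Divisors of 58: 1, 2, 29, 58.
Repeated squaring: 35^1 ≡ 35, 35^2 ≡ 45, 35^4 ≡ 19, 35^8 ≡ 7, 35^16 ≡ 49, 35^32 ≡ 41 (mod 59).
Test 35^d mod 59 for each divisor d in increasing order:
35^1 ≡ 35
35^2 ≡ 45
35^29 = 35^16·35^8·35^4·35^1 ≡ 1  ← first divisor giving 1
The order is 29.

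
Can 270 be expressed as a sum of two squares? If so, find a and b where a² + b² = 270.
Not possible

Factorization: 270 = 2 × 3^3 × 5
By Fermat: n is sum of two squares iff every prime p ≡ 3 (mod 4) appears to even power.
Prime(s) ≡ 3 (mod 4) with odd exponent: [(3, 3)]
Therefore 270 cannot be expressed as a² + b².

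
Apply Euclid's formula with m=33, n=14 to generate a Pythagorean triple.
(893, 924, 1285)

Euclid's formula: a = m² - n², b = 2mn, c = m² + n²
m = 33, n = 14
a = 33² - 14² = 1089 - 196 = 893
b = 2 × 33 × 14 = 924
c = 33² + 14² = 1089 + 196 = 1285
Verification: 893² + 924² = 797449 + 853776 = 1651225 = 1285² ✓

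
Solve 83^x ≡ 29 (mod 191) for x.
43

Baby-step giant-step with step n = ⌈√191⌉ = 14.
Baby steps 83^j mod 191 (j:value) for j=0..13: 0:1, 1:83, 2:13, 3:124, 4:169, 5:84, 6:96, 7:137, 8:102, 9:62, 10:180, 11:42, 12:48, 13:164.
Giant-step multiplier: 83^(-14) ≡ 83^(190-14) = 83^176 ≡ 15 (mod 191).
Giant steps γ_i = 29·15^i mod 191: γ_0=29, γ_1=53, γ_2=31, γ_3=83 (in table at j=1).
x = i·n + j = 3·14 + 1 = 43.
Check: 83^43 ≡ 29 (mod 191).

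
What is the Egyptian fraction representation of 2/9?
1/5 + 1/45

Greedy algorithm:
2/9: ceiling(9/2) = 5, use 1/5
1/45: ceiling(45/1) = 45, use 1/45
Result: 2/9 = 1/5 + 1/45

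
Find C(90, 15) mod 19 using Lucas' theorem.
0

Using Lucas' theorem:
Write n=90 and k=15 in base 19:
n in base 19: [4, 14]
k in base 19: [0, 15]
C(90,15) mod 19 = ∏ C(n_i, k_i) mod 19
Digit binomials (mod 19): C(4,0) = 1; C(14,15) = 0 (k_i > n_i)
Product: 1 × 0 = 0 ≡ 0 (mod 19)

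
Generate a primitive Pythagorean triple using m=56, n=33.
(2047, 3696, 4225)

Euclid's formula: a = m² - n², b = 2mn, c = m² + n²
m = 56, n = 33
a = 56² - 33² = 3136 - 1089 = 2047
b = 2 × 56 × 33 = 3696
c = 56² + 33² = 3136 + 1089 = 4225
Verification: 2047² + 3696² = 4190209 + 13660416 = 17850625 = 4225² ✓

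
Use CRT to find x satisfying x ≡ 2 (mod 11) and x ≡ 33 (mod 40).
233

Using Chinese Remainder Theorem:
M = 11 × 40 = 440
M1 = 40, M2 = 11
y1 = 40^(-1) mod 11 = 8
y2 = 11^(-1) mod 40 = 11
x = (2×40×8 + 33×11×11) mod 440 = 233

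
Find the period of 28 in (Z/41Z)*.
40

41 is prime, so ord(28) divides φ(41) = 40.
Divisors of 40: 1, 2, 4, 5, 8, 10, 20, 40.
Repeated squaring: 28^1 ≡ 28, 28^2 ≡ 5, 28^4 ≡ 25, 28^8 ≡ 10, 28^16 ≡ 18, 28^32 ≡ 37 (mod 41).
Test 28^d mod 41 for each divisor d in increasing order:
28^1 ≡ 28
28^2 ≡ 5
28^4 ≡ 25
28^5 = 28^4·28^1 ≡ 3
28^8 ≡ 10
28^10 = 28^8·28^2 ≡ 9
28^20 = 28^16·28^4 ≡ 40
28^40 = 28^32·28^8 ≡ 1  ← first divisor giving 1
The order is 40.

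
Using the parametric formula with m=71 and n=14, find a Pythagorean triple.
(4845, 1988, 5237)

Euclid's formula: a = m² - n², b = 2mn, c = m² + n²
m = 71, n = 14
a = 71² - 14² = 5041 - 196 = 4845
b = 2 × 71 × 14 = 1988
c = 71² + 14² = 5041 + 196 = 5237
Verification: 4845² + 1988² = 23474025 + 3952144 = 27426169 = 5237² ✓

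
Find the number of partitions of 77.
10619863

p(n) counts ways to write n as a sum of positive integers (order ignored).
Euler's pentagonal recurrence: p(k) = p(k-1) + p(k-2) - p(k-5) - p(k-7) + p(k-12) + p(k-15) - ... (offsets j(3j∓1)/2, signs ++--, p(0)=1, p(<0)=0).
DP table for k = 0..76: p(0)=1, p(1)=1, p(2)=2, p(3)=3, p(4)=5, p(5)=7, p(6)=11, p(7)=15, p(8)=22, p(9)=30, p(10)=42, p(11)=56, p(12)=77, p(13)=101, p(14)=135, p(15)=176, p(16)=231, p(17)=297, p(18)=385, p(19)=490, p(20)=627, p(21)=792, p(22)=1002, p(23)=1255, p(24)=1575, p(25)=1958, p(26)=2436, p(27)=3010, p(28)=3718, p(29)=4565, p(30)=5604, p(31)=6842, p(32)=8349, p(33)=10143, p(34)=12310, p(35)=14883, p(36)=17977, p(37)=21637, p(38)=26015, p(39)=31185, p(40)=37338, p(41)=44583, p(42)=53174, p(43)=63261, p(44)=75175, p(45)=89134, p(46)=105558, p(47)=124754, p(48)=147273, p(49)=173525, p(50)=204226, p(51)=239943, p(52)=281589, p(53)=329931, p(54)=386155, p(55)=451276, p(56)=526823, p(57)=614154, p(58)=715220, p(59)=831820, p(60)=966467, p(61)=1121505, p(62)=1300156, p(63)=1505499, p(64)=1741630, p(65)=2012558, p(66)=2323520, p(67)=2679689, p(68)=3087735, p(69)=3554345, p(70)=4087968, p(71)=4697205, p(72)=5392783, p(73)=6185689, p(74)=7089500, p(75)=8118264, p(76)=9289091.
Final step: p(77) = p(76) + p(75) - p(72) - p(70) + p(65) + p(62) - p(55) - p(51) + p(42) + p(37) - p(26) - p(20) + p(7) + p(0)
= 9289091 + 8118264 - 5392783 - 4087968 + 2012558 + 1300156 - 451276 - 239943 + 53174 + 21637 - 2436 - 627 + 15 + 1
= 10619863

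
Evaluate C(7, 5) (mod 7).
0

Using Lucas' theorem:
Write n=7 and k=5 in base 7:
n in base 7: [1, 0]
k in base 7: [0, 5]
C(7,5) mod 7 = ∏ C(n_i, k_i) mod 7
Digit binomials (mod 7): C(1,0) = 1; C(0,5) = 0 (k_i > n_i)
Product: 1 × 0 = 0 ≡ 0 (mod 7)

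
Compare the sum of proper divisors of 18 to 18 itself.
abundant

Proper divisors of 18: sum = 1 + 2 + 3 + 6 + 9 = 21
Since 21 > 18, 18 is abundant.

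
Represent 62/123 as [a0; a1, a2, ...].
[0; 1, 1, 61]

Euclidean algorithm steps:
62 = 0 × 123 + 62
123 = 1 × 62 + 61
62 = 1 × 61 + 1
61 = 61 × 1 + 0
Continued fraction: [0; 1, 1, 61]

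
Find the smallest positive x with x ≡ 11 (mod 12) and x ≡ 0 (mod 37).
407

Using Chinese Remainder Theorem:
M = 12 × 37 = 444
M1 = 37, M2 = 12
y1 = 37^(-1) mod 12 = 1
y2 = 12^(-1) mod 37 = 34
x = (11×37×1 + 0×12×34) mod 444 = 407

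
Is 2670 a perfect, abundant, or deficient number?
abundant

Proper divisors of 2670: sum = 1 + 2 + 3 + 5 + 6 + 10 + 15 + 30 + 89 + 178 + 267 + 445 + 534 + 890 + 1335 = 3810
Since 3810 > 2670, 2670 is abundant.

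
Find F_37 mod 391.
273

Matrix identity: Q^n = [[F_(n+1), F_n], [F_n, F_(n-1)]] with Q = [[1,1],[1,0]].
n = 37 = 100101₂. Square-and-multiply, entries mod 391:
Q^1 = [[1,1],[1,0]]
Q^2 = (Q^1)² = [[2,1],[1,1]]
Q^4 = (Q^2)² = [[5,3],[3,2]]
Q^9 = (Q^4)²·Q = [[55,34],[34,21]]
Q^18 = (Q^9)² = [[271,238],[238,33]]
Q^37 = (Q^18)²·Q = [[290,273],[273,17]]
F_37 mod 391 = Q^37[0][1] = 273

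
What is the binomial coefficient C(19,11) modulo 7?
3

Using Lucas' theorem:
Write n=19 and k=11 in base 7:
n in base 7: [2, 5]
k in base 7: [1, 4]
C(19,11) mod 7 = ∏ C(n_i, k_i) mod 7
Digit binomials (mod 7): C(2,1) = 2; C(5,4) = 5
Product: 2 × 5 = 10 ≡ 3 (mod 7)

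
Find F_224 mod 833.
735

Matrix identity: Q^n = [[F_(n+1), F_n], [F_n, F_(n-1)]] with Q = [[1,1],[1,0]].
n = 224 = 11100000₂. Square-and-multiply, entries mod 833:
Q^1 = [[1,1],[1,0]]
Q^3 = (Q^1)²·Q = [[3,2],[2,1]]
Q^7 = (Q^3)²·Q = [[21,13],[13,8]]
Q^14 = (Q^7)² = [[610,377],[377,233]]
Q^28 = (Q^14)² = [[268,438],[438,663]]
Q^56 = (Q^28)² = [[440,441],[441,832]]
Q^112 = (Q^56)² = [[736,343],[343,393]]
Q^224 = (Q^112)² = [[442,735],[735,540]]
F_224 mod 833 = Q^224[0][1] = 735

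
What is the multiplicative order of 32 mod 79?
39

79 is prime, so ord(32) divides φ(79) = 78.
Divisors of 78: 1, 2, 3, 6, 13, 26, 39, 78.
Repeated squaring: 32^1 ≡ 32, 32^2 ≡ 76, 32^4 ≡ 9, 32^8 ≡ 2, 32^16 ≡ 4, 32^32 ≡ 16, 32^64 ≡ 19 (mod 79).
Test 32^d mod 79 for each divisor d in increasing order:
32^1 ≡ 32
32^2 ≡ 76
32^3 = 32^2·32^1 ≡ 62
32^6 = 32^4·32^2 ≡ 52
32^13 = 32^8·32^4·32^1 ≡ 23
32^26 = 32^16·32^8·32^2 ≡ 55
32^39 = 32^32·32^4·32^2·32^1 ≡ 1  ← first divisor giving 1
The order is 39.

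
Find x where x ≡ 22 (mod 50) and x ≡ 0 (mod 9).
72

Using Chinese Remainder Theorem:
M = 50 × 9 = 450
M1 = 9, M2 = 50
y1 = 9^(-1) mod 50 = 39
y2 = 50^(-1) mod 9 = 2
x = (22×9×39 + 0×50×2) mod 450 = 72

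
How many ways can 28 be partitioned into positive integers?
3718

p(n) counts ways to write n as a sum of positive integers (order ignored).
Euler's pentagonal recurrence: p(k) = p(k-1) + p(k-2) - p(k-5) - p(k-7) + p(k-12) + p(k-15) - ... (offsets j(3j∓1)/2, signs ++--, p(0)=1, p(<0)=0).
DP table for k = 0..27: p(0)=1, p(1)=1, p(2)=2, p(3)=3, p(4)=5, p(5)=7, p(6)=11, p(7)=15, p(8)=22, p(9)=30, p(10)=42, p(11)=56, p(12)=77, p(13)=101, p(14)=135, p(15)=176, p(16)=231, p(17)=297, p(18)=385, p(19)=490, p(20)=627, p(21)=792, p(22)=1002, p(23)=1255, p(24)=1575, p(25)=1958, p(26)=2436, p(27)=3010.
Final step: p(28) = p(27) + p(26) - p(23) - p(21) + p(16) + p(13) - p(6) - p(2)
= 3010 + 2436 - 1255 - 792 + 231 + 101 - 11 - 2
= 3718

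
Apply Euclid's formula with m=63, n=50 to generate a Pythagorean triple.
(1469, 6300, 6469)

Euclid's formula: a = m² - n², b = 2mn, c = m² + n²
m = 63, n = 50
a = 63² - 50² = 3969 - 2500 = 1469
b = 2 × 63 × 50 = 6300
c = 63² + 50² = 3969 + 2500 = 6469
Verification: 1469² + 6300² = 2157961 + 39690000 = 41847961 = 6469² ✓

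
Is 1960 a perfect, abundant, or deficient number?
abundant

Proper divisors of 1960: sum = 1 + 2 + 4 + 5 + 7 + 8 + 10 + 14 + ... + 280 + 392 + 490 + 980 (23 divisors) = 3170
Since 3170 > 1960, 1960 is abundant.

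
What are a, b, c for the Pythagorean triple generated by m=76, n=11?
(5655, 1672, 5897)

Euclid's formula: a = m² - n², b = 2mn, c = m² + n²
m = 76, n = 11
a = 76² - 11² = 5776 - 121 = 5655
b = 2 × 76 × 11 = 1672
c = 76² + 11² = 5776 + 121 = 5897
Verification: 5655² + 1672² = 31979025 + 2795584 = 34774609 = 5897² ✓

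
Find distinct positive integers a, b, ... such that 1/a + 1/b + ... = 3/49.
1/17 + 1/417 + 1/347361

Greedy algorithm:
3/49: ceiling(49/3) = 17, use 1/17
2/833: ceiling(833/2) = 417, use 1/417
1/347361: ceiling(347361/1) = 347361, use 1/347361
Result: 3/49 = 1/17 + 1/417 + 1/347361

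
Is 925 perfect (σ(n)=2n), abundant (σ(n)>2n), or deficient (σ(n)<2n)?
deficient

Proper divisors of 925: sum = 1 + 5 + 25 + 37 + 185 = 253
Since 253 < 925, 925 is deficient.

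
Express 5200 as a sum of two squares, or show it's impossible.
4² + 72² (a=4, b=72)

Factorization: 5200 = 2^4 × 5^2 × 13
By Fermat: n is sum of two squares iff every prime p ≡ 3 (mod 4) appears to even power.
All primes ≡ 3 (mod 4) appear to even power.
Search a = 0, 1, 2, … for 5200 - a² a perfect square: first hit at a = 4: 5200 - 16 = 5184 = 72².
5200 = 4² + 72² = 16 + 5184 ✓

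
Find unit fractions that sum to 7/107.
1/16 + 1/343 + 1/195739 + 1/114941072624

Greedy algorithm:
7/107: ceiling(107/7) = 16, use 1/16
5/1712: ceiling(1712/5) = 343, use 1/343
3/587216: ceiling(587216/3) = 195739, use 1/195739
1/114941072624: ceiling(114941072624/1) = 114941072624, use 1/114941072624
Result: 7/107 = 1/16 + 1/343 + 1/195739 + 1/114941072624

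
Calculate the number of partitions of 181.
749474411781

p(n) counts ways to write n as a sum of positive integers (order ignored).
Euler's pentagonal recurrence: p(k) = p(k-1) + p(k-2) - p(k-5) - p(k-7) + p(k-12) + p(k-15) - ... (offsets j(3j∓1)/2, signs ++--, p(0)=1, p(<0)=0).
DP table for k = 0..180: p(0)=1, p(1)=1, p(2)=2, p(3)=3, p(4)=5, p(5)=7, p(6)=11, p(7)=15, p(8)=22, p(9)=30, p(10)=42, p(11)=56, p(12)=77, p(13)=101, p(14)=135, p(15)=176, p(16)=231, p(17)=297, p(18)=385, p(19)=490, p(20)=627, p(21)=792, p(22)=1002, p(23)=1255, p(24)=1575, p(25)=1958, p(26)=2436, p(27)=3010, p(28)=3718, p(29)=4565, p(30)=5604, p(31)=6842, p(32)=8349, p(33)=10143, p(34)=12310, p(35)=14883, p(36)=17977, p(37)=21637, p(38)=26015, p(39)=31185, p(40)=37338, p(41)=44583, p(42)=53174, p(43)=63261, p(44)=75175, p(45)=89134, p(46)=105558, p(47)=124754, p(48)=147273, p(49)=173525, p(50)=204226, p(51)=239943, p(52)=281589, p(53)=329931, p(54)=386155, p(55)=451276, p(56)=526823, p(57)=614154, p(58)=715220, p(59)=831820, p(60)=966467, p(61)=1121505, p(62)=1300156, p(63)=1505499, p(64)=1741630, p(65)=2012558, p(66)=2323520, p(67)=2679689, p(68)=3087735, p(69)=3554345, p(70)=4087968, p(71)=4697205, p(72)=5392783, p(73)=6185689, p(74)=7089500, p(75)=8118264, p(76)=9289091, p(77)=10619863, p(78)=12132164, p(79)=13848650, p(80)=15796476, p(81)=18004327, p(82)=20506255, p(83)=23338469, p(84)=26543660, p(85)=30167357, p(86)=34262962, p(87)=38887673, p(88)=44108109, p(89)=49995925, p(90)=56634173, p(91)=64112359, p(92)=72533807, p(93)=82010177, p(94)=92669720, p(95)=104651419, p(96)=118114304, p(97)=133230930, p(98)=150198136, p(99)=169229875, p(100)=190569292, p(101)=214481126, p(102)=241265379, p(103)=271248950, p(104)=304801365, p(105)=342325709, p(106)=384276336, p(107)=431149389, p(108)=483502844, p(109)=541946240, p(110)=607163746, p(111)=679903203, p(112)=761002156, p(113)=851376628, p(114)=952050665, p(115)=1064144451, p(116)=1188908248, p(117)=1327710076, p(118)=1482074143, p(119)=1653668665, p(120)=1844349560, p(121)=2056148051, p(122)=2291320912, p(123)=2552338241, p(124)=2841940500, p(125)=3163127352, p(126)=3519222692, p(127)=3913864295, p(128)=4351078600, p(129)=4835271870, p(130)=5371315400, p(131)=5964539504, p(132)=6620830889, p(133)=7346629512, p(134)=8149040695, p(135)=9035836076, p(136)=10015581680, p(137)=11097645016, p(138)=12292341831, p(139)=13610949895, p(140)=15065878135, p(141)=16670689208, p(142)=18440293320, p(143)=20390982757, p(144)=22540654445, p(145)=24908858009, p(146)=27517052599, p(147)=30388671978, p(148)=33549419497, p(149)=37027355200, p(150)=40853235313, p(151)=45060624582, p(152)=49686288421, p(153)=54770336324, p(154)=60356673280, p(155)=66493182097, p(156)=73232243759, p(157)=80630964769, p(158)=88751778802, p(159)=97662728555, p(160)=107438159466, p(161)=118159068427, p(162)=129913904637, p(163)=142798995930, p(164)=156919475295, p(165)=172389800255, p(166)=189334822579, p(167)=207890420102, p(168)=228204732751, p(169)=250438925115, p(170)=274768617130, p(171)=301384802048, p(172)=330495499613, p(173)=362326859895, p(174)=397125074750, p(175)=435157697830, p(176)=476715857290, p(177)=522115831195, p(178)=571701605655, p(179)=625846753120, p(180)=684957390936.
Final step: p(181) = p(180) + p(179) - p(176) - p(174) + p(169) + p(166) - p(159) - p(155) + p(146) + p(141) - p(130) - p(124) + p(111) + p(104) - p(89) - p(81) + p(64) + p(55) - p(36) - p(26) + p(5)
= 684957390936 + 625846753120 - 476715857290 - 397125074750 + 250438925115 + 189334822579 - 97662728555 - 66493182097 + 27517052599 + 16670689208 - 5371315400 - 2841940500 + 679903203 + 304801365 - 49995925 - 18004327 + 1741630 + 451276 - 17977 - 2436 + 7
= 749474411781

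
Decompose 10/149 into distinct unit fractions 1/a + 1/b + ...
1/15 + 1/2235

Greedy algorithm:
10/149: ceiling(149/10) = 15, use 1/15
1/2235: ceiling(2235/1) = 2235, use 1/2235
Result: 10/149 = 1/15 + 1/2235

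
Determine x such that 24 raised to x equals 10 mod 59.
45

Baby-step giant-step with step n = ⌈√59⌉ = 8.
Baby steps 24^j mod 59 (j:value) for j=0..7: 0:1, 1:24, 2:45, 3:18, 4:19, 5:43, 6:29, 7:47.
Giant-step multiplier: 24^(-8) ≡ 24^(58-8) = 24^50 ≡ 17 (mod 59).
Giant steps γ_i = 10·17^i mod 59: γ_0=10, γ_1=52, γ_2=58, γ_3=42, γ_4=6, γ_5=43 (in table at j=5).
x = i·n + j = 5·8 + 5 = 45.
Check: 24^45 ≡ 10 (mod 59).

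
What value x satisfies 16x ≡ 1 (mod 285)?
196

gcd(16, 285) = 1, so the inverse exists.
Extended Euclidean algorithm on (285, 16):
285 = 17 × 16 + 13  ⟹  13 = (1)·285 + (-17)·16
16 = 1 × 13 + 3  ⟹  3 = (-1)·285 + (18)·16
13 = 4 × 3 + 1  ⟹  1 = (5)·285 + (-89)·16
So (-89)·16 ≡ 1 (mod 285), i.e. 16^(-1) ≡ -89 ≡ 196 (mod 285).
Check: 16 × 196 = 3136 ≡ 1 (mod 285)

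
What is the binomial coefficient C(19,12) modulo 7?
2

Using Lucas' theorem:
Write n=19 and k=12 in base 7:
n in base 7: [2, 5]
k in base 7: [1, 5]
C(19,12) mod 7 = ∏ C(n_i, k_i) mod 7
Digit binomials (mod 7): C(2,1) = 2; C(5,5) = 1
Product: 2 × 1 = 2 ≡ 2 (mod 7)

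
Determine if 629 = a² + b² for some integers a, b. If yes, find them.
2² + 25² (a=2, b=25)

Factorization: 629 = 17 × 37
By Fermat: n is sum of two squares iff every prime p ≡ 3 (mod 4) appears to even power.
All primes ≡ 3 (mod 4) appear to even power.
Search a = 0, 1, 2, … for 629 - a² a perfect square: first hit at a = 2: 629 - 4 = 625 = 25².
629 = 2² + 25² = 4 + 625 ✓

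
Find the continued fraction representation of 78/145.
[0; 1, 1, 6, 11]

Euclidean algorithm steps:
78 = 0 × 145 + 78
145 = 1 × 78 + 67
78 = 1 × 67 + 11
67 = 6 × 11 + 1
11 = 11 × 1 + 0
Continued fraction: [0; 1, 1, 6, 11]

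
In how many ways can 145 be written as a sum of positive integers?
24908858009

p(n) counts ways to write n as a sum of positive integers (order ignored).
Euler's pentagonal recurrence: p(k) = p(k-1) + p(k-2) - p(k-5) - p(k-7) + p(k-12) + p(k-15) - ... (offsets j(3j∓1)/2, signs ++--, p(0)=1, p(<0)=0).
DP table for k = 0..144: p(0)=1, p(1)=1, p(2)=2, p(3)=3, p(4)=5, p(5)=7, p(6)=11, p(7)=15, p(8)=22, p(9)=30, p(10)=42, p(11)=56, p(12)=77, p(13)=101, p(14)=135, p(15)=176, p(16)=231, p(17)=297, p(18)=385, p(19)=490, p(20)=627, p(21)=792, p(22)=1002, p(23)=1255, p(24)=1575, p(25)=1958, p(26)=2436, p(27)=3010, p(28)=3718, p(29)=4565, p(30)=5604, p(31)=6842, p(32)=8349, p(33)=10143, p(34)=12310, p(35)=14883, p(36)=17977, p(37)=21637, p(38)=26015, p(39)=31185, p(40)=37338, p(41)=44583, p(42)=53174, p(43)=63261, p(44)=75175, p(45)=89134, p(46)=105558, p(47)=124754, p(48)=147273, p(49)=173525, p(50)=204226, p(51)=239943, p(52)=281589, p(53)=329931, p(54)=386155, p(55)=451276, p(56)=526823, p(57)=614154, p(58)=715220, p(59)=831820, p(60)=966467, p(61)=1121505, p(62)=1300156, p(63)=1505499, p(64)=1741630, p(65)=2012558, p(66)=2323520, p(67)=2679689, p(68)=3087735, p(69)=3554345, p(70)=4087968, p(71)=4697205, p(72)=5392783, p(73)=6185689, p(74)=7089500, p(75)=8118264, p(76)=9289091, p(77)=10619863, p(78)=12132164, p(79)=13848650, p(80)=15796476, p(81)=18004327, p(82)=20506255, p(83)=23338469, p(84)=26543660, p(85)=30167357, p(86)=34262962, p(87)=38887673, p(88)=44108109, p(89)=49995925, p(90)=56634173, p(91)=64112359, p(92)=72533807, p(93)=82010177, p(94)=92669720, p(95)=104651419, p(96)=118114304, p(97)=133230930, p(98)=150198136, p(99)=169229875, p(100)=190569292, p(101)=214481126, p(102)=241265379, p(103)=271248950, p(104)=304801365, p(105)=342325709, p(106)=384276336, p(107)=431149389, p(108)=483502844, p(109)=541946240, p(110)=607163746, p(111)=679903203, p(112)=761002156, p(113)=851376628, p(114)=952050665, p(115)=1064144451, p(116)=1188908248, p(117)=1327710076, p(118)=1482074143, p(119)=1653668665, p(120)=1844349560, p(121)=2056148051, p(122)=2291320912, p(123)=2552338241, p(124)=2841940500, p(125)=3163127352, p(126)=3519222692, p(127)=3913864295, p(128)=4351078600, p(129)=4835271870, p(130)=5371315400, p(131)=5964539504, p(132)=6620830889, p(133)=7346629512, p(134)=8149040695, p(135)=9035836076, p(136)=10015581680, p(137)=11097645016, p(138)=12292341831, p(139)=13610949895, p(140)=15065878135, p(141)=16670689208, p(142)=18440293320, p(143)=20390982757, p(144)=22540654445.
Final step: p(145) = p(144) + p(143) - p(140) - p(138) + p(133) + p(130) - p(123) - p(119) + p(110) + p(105) - p(94) - p(88) + p(75) + p(68) - p(53) - p(45) + p(28) + p(19) - p(0)
= 22540654445 + 20390982757 - 15065878135 - 12292341831 + 7346629512 + 5371315400 - 2552338241 - 1653668665 + 607163746 + 342325709 - 92669720 - 44108109 + 8118264 + 3087735 - 329931 - 89134 + 3718 + 490 - 1
= 24908858009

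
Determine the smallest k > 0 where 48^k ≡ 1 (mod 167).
83

167 is prime, so ord(48) divides φ(167) = 166.
Divisors of 166: 1, 2, 83, 166.
Repeated squaring: 48^1 ≡ 48, 48^2 ≡ 133, 48^4 ≡ 154, 48^8 ≡ 2, 48^16 ≡ 4, 48^32 ≡ 16, 48^64 ≡ 89, 48^128 ≡ 72 (mod 167).
Test 48^d mod 167 for each divisor d in increasing order:
48^1 ≡ 48
48^2 ≡ 133
48^83 = 48^64·48^16·48^2·48^1 ≡ 1  ← first divisor giving 1
The order is 83.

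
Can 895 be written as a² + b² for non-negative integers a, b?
Not possible

Factorization: 895 = 5 × 179
By Fermat: n is sum of two squares iff every prime p ≡ 3 (mod 4) appears to even power.
Prime(s) ≡ 3 (mod 4) with odd exponent: [(179, 1)]
Therefore 895 cannot be expressed as a² + b².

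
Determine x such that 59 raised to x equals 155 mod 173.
15

Baby-step giant-step with step n = ⌈√173⌉ = 14.
Baby steps 59^j mod 173 (j:value) for j=0..13: 0:1, 1:59, 2:21, 3:28, 4:95, 5:69, 6:92, 7:65, 8:29, 9:154, 10:90, 11:120, 12:160, 13:98.
Giant-step multiplier: 59^(-14) ≡ 59^(172-14) = 59^158 ≡ 64 (mod 173).
Giant steps γ_i = 155·64^i mod 173: γ_0=155, γ_1=59 (in table at j=1).
x = i·n + j = 1·14 + 1 = 15.
Check: 59^15 ≡ 155 (mod 173).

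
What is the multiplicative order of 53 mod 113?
28

113 is prime, so ord(53) divides φ(113) = 112.
Divisors of 112: 1, 2, 4, 7, 8, 14, 16, 28, 56, 112.
Repeated squaring: 53^1 ≡ 53, 53^2 ≡ 97, 53^4 ≡ 30, 53^8 ≡ 109, 53^16 ≡ 16, 53^32 ≡ 30, 53^64 ≡ 109 (mod 113).
Test 53^d mod 113 for each divisor d in increasing order:
53^1 ≡ 53
53^2 ≡ 97
53^4 ≡ 30
53^7 = 53^4·53^2·53^1 ≡ 98
53^8 ≡ 109
53^14 = 53^8·53^4·53^2 ≡ 112
53^16 ≡ 16
53^28 = 53^16·53^8·53^4 ≡ 1  ← first divisor giving 1
The order is 28.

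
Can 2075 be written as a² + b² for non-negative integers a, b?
Not possible

Factorization: 2075 = 5^2 × 83
By Fermat: n is sum of two squares iff every prime p ≡ 3 (mod 4) appears to even power.
Prime(s) ≡ 3 (mod 4) with odd exponent: [(83, 1)]
Therefore 2075 cannot be expressed as a² + b².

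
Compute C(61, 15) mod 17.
0

Using Lucas' theorem:
Write n=61 and k=15 in base 17:
n in base 17: [3, 10]
k in base 17: [0, 15]
C(61,15) mod 17 = ∏ C(n_i, k_i) mod 17
Digit binomials (mod 17): C(3,0) = 1; C(10,15) = 0 (k_i > n_i)
Product: 1 × 0 = 0 ≡ 0 (mod 17)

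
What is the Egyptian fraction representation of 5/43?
1/9 + 1/194 + 1/75078

Greedy algorithm:
5/43: ceiling(43/5) = 9, use 1/9
2/387: ceiling(387/2) = 194, use 1/194
1/75078: ceiling(75078/1) = 75078, use 1/75078
Result: 5/43 = 1/9 + 1/194 + 1/75078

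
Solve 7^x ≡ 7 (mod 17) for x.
1

Baby-step giant-step with step n = ⌈√17⌉ = 5.
Baby steps 7^j mod 17 (j:value) for j=0..4: 0:1, 1:7, 2:15, 3:3, 4:4.
h = 7 is already in the table at j=1, so x = 1.
Check: 7^1 ≡ 7 (mod 17).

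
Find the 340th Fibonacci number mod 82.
41

Matrix identity: Q^n = [[F_(n+1), F_n], [F_n, F_(n-1)]] with Q = [[1,1],[1,0]].
n = 340 = 101010100₂. Square-and-multiply, entries mod 82:
Q^1 = [[1,1],[1,0]]
Q^2 = (Q^1)² = [[2,1],[1,1]]
Q^5 = (Q^2)²·Q = [[8,5],[5,3]]
Q^10 = (Q^5)² = [[7,55],[55,34]]
Q^21 = (Q^10)²·Q = [[81,40],[40,41]]
Q^42 = (Q^21)² = [[43,42],[42,1]]
Q^85 = (Q^42)²·Q = [[49,5],[5,44]]
Q^170 = (Q^85)² = [[48,55],[55,75]]
Q^340 = (Q^170)² = [[81,41],[41,40]]
F_340 mod 82 = Q^340[0][1] = 41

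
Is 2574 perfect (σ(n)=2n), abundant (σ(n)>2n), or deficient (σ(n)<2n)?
abundant

Proper divisors of 2574: sum = 1 + 2 + 3 + 6 + 9 + 11 + 13 + 18 + ... + 286 + 429 + 858 + 1287 (23 divisors) = 3978
Since 3978 > 2574, 2574 is abundant.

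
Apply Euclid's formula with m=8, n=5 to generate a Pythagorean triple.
(39, 80, 89)

Euclid's formula: a = m² - n², b = 2mn, c = m² + n²
m = 8, n = 5
a = 8² - 5² = 64 - 25 = 39
b = 2 × 8 × 5 = 80
c = 8² + 5² = 64 + 25 = 89
Verification: 39² + 80² = 1521 + 6400 = 7921 = 89² ✓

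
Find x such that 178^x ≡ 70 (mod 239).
173

Baby-step giant-step with step n = ⌈√239⌉ = 16.
Baby steps 178^j mod 239 (j:value) for j=0..15: 0:1, 1:178, 2:136, 3:69, 4:93, 5:63, 6:220, 7:203, 8:45, 9:123, 10:145, 11:237, 12:122, 13:206, 14:101, 15:53.
Giant-step multiplier: 178^(-16) ≡ 178^(238-16) = 178^222 ≡ 55 (mod 239).
Giant steps γ_i = 70·55^i mod 239: γ_0=70, γ_1=26, γ_2=235, γ_3=19, γ_4=89, γ_5=115, γ_6=111, γ_7=130, γ_8=219, γ_9=95, γ_10=206 (in table at j=13).
x = i·n + j = 10·16 + 13 = 173.
Check: 178^173 ≡ 70 (mod 239).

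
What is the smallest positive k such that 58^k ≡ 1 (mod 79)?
26

79 is prime, so ord(58) divides φ(79) = 78.
Divisors of 78: 1, 2, 3, 6, 13, 26, 39, 78.
Repeated squaring: 58^1 ≡ 58, 58^2 ≡ 46, 58^4 ≡ 62, 58^8 ≡ 52, 58^16 ≡ 18, 58^32 ≡ 8, 58^64 ≡ 64 (mod 79).
Test 58^d mod 79 for each divisor d in increasing order:
58^1 ≡ 58
58^2 ≡ 46
58^3 = 58^2·58^1 ≡ 61
58^6 = 58^4·58^2 ≡ 8
58^13 = 58^8·58^4·58^1 ≡ 78
58^26 = 58^16·58^8·58^2 ≡ 1  ← first divisor giving 1
The order is 26.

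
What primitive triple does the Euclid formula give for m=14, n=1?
(195, 28, 197)

Euclid's formula: a = m² - n², b = 2mn, c = m² + n²
m = 14, n = 1
a = 14² - 1² = 196 - 1 = 195
b = 2 × 14 × 1 = 28
c = 14² + 1² = 196 + 1 = 197
Verification: 195² + 28² = 38025 + 784 = 38809 = 197² ✓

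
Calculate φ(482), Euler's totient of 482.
240

482 = 2 × 241
φ(n) = n × ∏(1 - 1/p) for each prime p dividing n
φ(482) = 482 × (1 - 1/2) × (1 - 1/241) = 240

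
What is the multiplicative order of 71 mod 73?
18

73 is prime, so ord(71) divides φ(73) = 72.
Divisors of 72: 1, 2, 3, 4, 6, 8, 9, 12, 18, 24, 36, 72.
Repeated squaring: 71^1 ≡ 71, 71^2 ≡ 4, 71^4 ≡ 16, 71^8 ≡ 37, 71^16 ≡ 55, 71^32 ≡ 32, 71^64 ≡ 2 (mod 73).
Test 71^d mod 73 for each divisor d in increasing order:
71^1 ≡ 71
71^2 ≡ 4
71^3 = 71^2·71^1 ≡ 65
71^4 ≡ 16
71^6 = 71^4·71^2 ≡ 64
71^8 ≡ 37
71^9 = 71^8·71^1 ≡ 72
71^12 = 71^8·71^4 ≡ 8
71^18 = 71^16·71^2 ≡ 1  ← first divisor giving 1
The order is 18.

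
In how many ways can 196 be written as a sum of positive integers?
2814570987591

p(n) counts ways to write n as a sum of positive integers (order ignored).
Euler's pentagonal recurrence: p(k) = p(k-1) + p(k-2) - p(k-5) - p(k-7) + p(k-12) + p(k-15) - ... (offsets j(3j∓1)/2, signs ++--, p(0)=1, p(<0)=0).
DP table for k = 0..195: p(0)=1, p(1)=1, p(2)=2, p(3)=3, p(4)=5, p(5)=7, p(6)=11, p(7)=15, p(8)=22, p(9)=30, p(10)=42, p(11)=56, p(12)=77, p(13)=101, p(14)=135, p(15)=176, p(16)=231, p(17)=297, p(18)=385, p(19)=490, p(20)=627, p(21)=792, p(22)=1002, p(23)=1255, p(24)=1575, p(25)=1958, p(26)=2436, p(27)=3010, p(28)=3718, p(29)=4565, p(30)=5604, p(31)=6842, p(32)=8349, p(33)=10143, p(34)=12310, p(35)=14883, p(36)=17977, p(37)=21637, p(38)=26015, p(39)=31185, p(40)=37338, p(41)=44583, p(42)=53174, p(43)=63261, p(44)=75175, p(45)=89134, p(46)=105558, p(47)=124754, p(48)=147273, p(49)=173525, p(50)=204226, p(51)=239943, p(52)=281589, p(53)=329931, p(54)=386155, p(55)=451276, p(56)=526823, p(57)=614154, p(58)=715220, p(59)=831820, p(60)=966467, p(61)=1121505, p(62)=1300156, p(63)=1505499, p(64)=1741630, p(65)=2012558, p(66)=2323520, p(67)=2679689, p(68)=3087735, p(69)=3554345, p(70)=4087968, p(71)=4697205, p(72)=5392783, p(73)=6185689, p(74)=7089500, p(75)=8118264, p(76)=9289091, p(77)=10619863, p(78)=12132164, p(79)=13848650, p(80)=15796476, p(81)=18004327, p(82)=20506255, p(83)=23338469, p(84)=26543660, p(85)=30167357, p(86)=34262962, p(87)=38887673, p(88)=44108109, p(89)=49995925, p(90)=56634173, p(91)=64112359, p(92)=72533807, p(93)=82010177, p(94)=92669720, p(95)=104651419, p(96)=118114304, p(97)=133230930, p(98)=150198136, p(99)=169229875, p(100)=190569292, p(101)=214481126, p(102)=241265379, p(103)=271248950, p(104)=304801365, p(105)=342325709, p(106)=384276336, p(107)=431149389, p(108)=483502844, p(109)=541946240, p(110)=607163746, p(111)=679903203, p(112)=761002156, p(113)=851376628, p(114)=952050665, p(115)=1064144451, p(116)=1188908248, p(117)=1327710076, p(118)=1482074143, p(119)=1653668665, p(120)=1844349560, p(121)=2056148051, p(122)=2291320912, p(123)=2552338241, p(124)=2841940500, p(125)=3163127352, p(126)=3519222692, p(127)=3913864295, p(128)=4351078600, p(129)=4835271870, p(130)=5371315400, p(131)=5964539504, p(132)=6620830889, p(133)=7346629512, p(134)=8149040695, p(135)=9035836076, p(136)=10015581680, p(137)=11097645016, p(138)=12292341831, p(139)=13610949895, p(140)=15065878135, p(141)=16670689208, p(142)=18440293320, p(143)=20390982757, p(144)=22540654445, p(145)=24908858009, p(146)=27517052599, p(147)=30388671978, p(148)=33549419497, p(149)=37027355200, p(150)=40853235313, p(151)=45060624582, p(152)=49686288421, p(153)=54770336324, p(154)=60356673280, p(155)=66493182097, p(156)=73232243759, p(157)=80630964769, p(158)=88751778802, p(159)=97662728555, p(160)=107438159466, p(161)=118159068427, p(162)=129913904637, p(163)=142798995930, p(164)=156919475295, p(165)=172389800255, p(166)=189334822579, p(167)=207890420102, p(168)=228204732751, p(169)=250438925115, p(170)=274768617130, p(171)=301384802048, p(172)=330495499613, p(173)=362326859895, p(174)=397125074750, p(175)=435157697830, p(176)=476715857290, p(177)=522115831195, p(178)=571701605655, p(179)=625846753120, p(180)=684957390936, p(181)=749474411781, p(182)=819876908323, p(183)=896684817527, p(184)=980462880430, p(185)=1071823774337, p(186)=1171432692373, p(187)=1280011042268, p(188)=1398341745571, p(189)=1527273599625, p(190)=1667727404093, p(191)=1820701100652, p(192)=1987276856363, p(193)=2168627105469, p(194)=2366022741845, p(195)=2580840212973.
Final step: p(196) = p(195) + p(194) - p(191) - p(189) + p(184) + p(181) - p(174) - p(170) + p(161) + p(156) - p(145) - p(139) + p(126) + p(119) - p(104) - p(96) + p(79) + p(70) - p(51) - p(41) + p(20) + p(9)
= 2580840212973 + 2366022741845 - 1820701100652 - 1527273599625 + 980462880430 + 749474411781 - 397125074750 - 274768617130 + 118159068427 + 73232243759 - 24908858009 - 13610949895 + 3519222692 + 1653668665 - 304801365 - 118114304 + 13848650 + 4087968 - 239943 - 44583 + 627 + 30
= 2814570987591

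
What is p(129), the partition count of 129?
4835271870

p(n) counts ways to write n as a sum of positive integers (order ignored).
Euler's pentagonal recurrence: p(k) = p(k-1) + p(k-2) - p(k-5) - p(k-7) + p(k-12) + p(k-15) - ... (offsets j(3j∓1)/2, signs ++--, p(0)=1, p(<0)=0).
DP table for k = 0..128: p(0)=1, p(1)=1, p(2)=2, p(3)=3, p(4)=5, p(5)=7, p(6)=11, p(7)=15, p(8)=22, p(9)=30, p(10)=42, p(11)=56, p(12)=77, p(13)=101, p(14)=135, p(15)=176, p(16)=231, p(17)=297, p(18)=385, p(19)=490, p(20)=627, p(21)=792, p(22)=1002, p(23)=1255, p(24)=1575, p(25)=1958, p(26)=2436, p(27)=3010, p(28)=3718, p(29)=4565, p(30)=5604, p(31)=6842, p(32)=8349, p(33)=10143, p(34)=12310, p(35)=14883, p(36)=17977, p(37)=21637, p(38)=26015, p(39)=31185, p(40)=37338, p(41)=44583, p(42)=53174, p(43)=63261, p(44)=75175, p(45)=89134, p(46)=105558, p(47)=124754, p(48)=147273, p(49)=173525, p(50)=204226, p(51)=239943, p(52)=281589, p(53)=329931, p(54)=386155, p(55)=451276, p(56)=526823, p(57)=614154, p(58)=715220, p(59)=831820, p(60)=966467, p(61)=1121505, p(62)=1300156, p(63)=1505499, p(64)=1741630, p(65)=2012558, p(66)=2323520, p(67)=2679689, p(68)=3087735, p(69)=3554345, p(70)=4087968, p(71)=4697205, p(72)=5392783, p(73)=6185689, p(74)=7089500, p(75)=8118264, p(76)=9289091, p(77)=10619863, p(78)=12132164, p(79)=13848650, p(80)=15796476, p(81)=18004327, p(82)=20506255, p(83)=23338469, p(84)=26543660, p(85)=30167357, p(86)=34262962, p(87)=38887673, p(88)=44108109, p(89)=49995925, p(90)=56634173, p(91)=64112359, p(92)=72533807, p(93)=82010177, p(94)=92669720, p(95)=104651419, p(96)=118114304, p(97)=133230930, p(98)=150198136, p(99)=169229875, p(100)=190569292, p(101)=214481126, p(102)=241265379, p(103)=271248950, p(104)=304801365, p(105)=342325709, p(106)=384276336, p(107)=431149389, p(108)=483502844, p(109)=541946240, p(110)=607163746, p(111)=679903203, p(112)=761002156, p(113)=851376628, p(114)=952050665, p(115)=1064144451, p(116)=1188908248, p(117)=1327710076, p(118)=1482074143, p(119)=1653668665, p(120)=1844349560, p(121)=2056148051, p(122)=2291320912, p(123)=2552338241, p(124)=2841940500, p(125)=3163127352, p(126)=3519222692, p(127)=3913864295, p(128)=4351078600.
Final step: p(129) = p(128) + p(127) - p(124) - p(122) + p(117) + p(114) - p(107) - p(103) + p(94) + p(89) - p(78) - p(72) + p(59) + p(52) - p(37) - p(29) + p(12) + p(3)
= 4351078600 + 3913864295 - 2841940500 - 2291320912 + 1327710076 + 952050665 - 431149389 - 271248950 + 92669720 + 49995925 - 12132164 - 5392783 + 831820 + 281589 - 21637 - 4565 + 77 + 3
= 4835271870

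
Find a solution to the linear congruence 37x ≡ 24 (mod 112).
x ≡ 40 (mod 112)

gcd(37, 112) = 1, which divides 24, so solutions exist.
Find 37^(-1) mod 112 by the extended Euclidean algorithm:
112 = 3 × 37 + 1  ⟹  1 = (1)·112 + (-3)·37
So (-3)·37 ≡ 1 (mod 112), i.e. 37^(-1) ≡ -3 ≡ 109 (mod 112).
x ≡ 109 × 24 = 2616 ≡ 40 (mod 112).
Check: 37 × 40 = 1480 ≡ 24 (mod 112).
Unique solution: x ≡ 40 (mod 112)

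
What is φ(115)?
88

115 = 5 × 23
φ(n) = n × ∏(1 - 1/p) for each prime p dividing n
φ(115) = 115 × (1 - 1/5) × (1 - 1/23) = 88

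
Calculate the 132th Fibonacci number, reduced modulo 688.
0

Matrix identity: Q^n = [[F_(n+1), F_n], [F_n, F_(n-1)]] with Q = [[1,1],[1,0]].
n = 132 = 10000100₂. Square-and-multiply, entries mod 688:
Q^1 = [[1,1],[1,0]]
Q^2 = (Q^1)² = [[2,1],[1,1]]
Q^4 = (Q^2)² = [[5,3],[3,2]]
Q^8 = (Q^4)² = [[34,21],[21,13]]
Q^16 = (Q^8)² = [[221,299],[299,610]]
Q^33 = (Q^16)²·Q = [[55,642],[642,101]]
Q^66 = (Q^33)² = [[325,392],[392,621]]
Q^132 = (Q^66)² = [[601,0],[0,601]]
F_132 mod 688 = Q^132[0][1] = 0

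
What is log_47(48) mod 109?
80

Baby-step giant-step with step n = ⌈√109⌉ = 11.
Baby steps 47^j mod 109 (j:value) for j=0..10: 0:1, 1:47, 2:29, 3:55, 4:78, 5:69, 6:82, 7:39, 8:89, 9:41, 10:74.
Giant-step multiplier: 47^(-11) ≡ 47^(108-11) = 47^97 ≡ 98 (mod 109).
Giant steps γ_i = 48·98^i mod 109: γ_0=48, γ_1=17, γ_2=31, γ_3=95, γ_4=45, γ_5=50, γ_6=104, γ_7=55 (in table at j=3).
x = i·n + j = 7·11 + 3 = 80.
Check: 47^80 ≡ 48 (mod 109).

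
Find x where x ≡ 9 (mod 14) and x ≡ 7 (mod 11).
51

Using Chinese Remainder Theorem:
M = 14 × 11 = 154
M1 = 11, M2 = 14
y1 = 11^(-1) mod 14 = 9
y2 = 14^(-1) mod 11 = 4
x = (9×11×9 + 7×14×4) mod 154 = 51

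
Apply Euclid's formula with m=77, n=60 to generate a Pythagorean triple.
(2329, 9240, 9529)

Euclid's formula: a = m² - n², b = 2mn, c = m² + n²
m = 77, n = 60
a = 77² - 60² = 5929 - 3600 = 2329
b = 2 × 77 × 60 = 9240
c = 77² + 60² = 5929 + 3600 = 9529
Verification: 2329² + 9240² = 5424241 + 85377600 = 90801841 = 9529² ✓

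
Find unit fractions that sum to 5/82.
1/17 + 1/465 + 1/648210

Greedy algorithm:
5/82: ceiling(82/5) = 17, use 1/17
3/1394: ceiling(1394/3) = 465, use 1/465
1/648210: ceiling(648210/1) = 648210, use 1/648210
Result: 5/82 = 1/17 + 1/465 + 1/648210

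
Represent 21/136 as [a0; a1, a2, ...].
[0; 6, 2, 10]

Euclidean algorithm steps:
21 = 0 × 136 + 21
136 = 6 × 21 + 10
21 = 2 × 10 + 1
10 = 10 × 1 + 0
Continued fraction: [0; 6, 2, 10]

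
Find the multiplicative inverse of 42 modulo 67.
8

gcd(42, 67) = 1, so the inverse exists.
Extended Euclidean algorithm on (67, 42):
67 = 1 × 42 + 25  ⟹  25 = (1)·67 + (-1)·42
42 = 1 × 25 + 17  ⟹  17 = (-1)·67 + (2)·42
25 = 1 × 17 + 8  ⟹  8 = (2)·67 + (-3)·42
17 = 2 × 8 + 1  ⟹  1 = (-5)·67 + (8)·42
So (8)·42 ≡ 1 (mod 67), i.e. 42^(-1) ≡ 8 (mod 67).
Check: 42 × 8 = 336 ≡ 1 (mod 67)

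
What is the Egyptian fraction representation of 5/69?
1/14 + 1/966

Greedy algorithm:
5/69: ceiling(69/5) = 14, use 1/14
1/966: ceiling(966/1) = 966, use 1/966
Result: 5/69 = 1/14 + 1/966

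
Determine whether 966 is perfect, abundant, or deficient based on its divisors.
abundant

Proper divisors of 966: sum = 1 + 2 + 3 + 6 + 7 + 14 + 21 + 23 + 42 + 46 + 69 + 138 + 161 + 322 + 483 = 1338
Since 1338 > 966, 966 is abundant.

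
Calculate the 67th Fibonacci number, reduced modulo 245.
58

Matrix identity: Q^n = [[F_(n+1), F_n], [F_n, F_(n-1)]] with Q = [[1,1],[1,0]].
n = 67 = 1000011₂. Square-and-multiply, entries mod 245:
Q^1 = [[1,1],[1,0]]
Q^2 = (Q^1)² = [[2,1],[1,1]]
Q^4 = (Q^2)² = [[5,3],[3,2]]
Q^8 = (Q^4)² = [[34,21],[21,13]]
Q^16 = (Q^8)² = [[127,7],[7,120]]
Q^33 = (Q^16)²·Q = [[22,8],[8,14]]
Q^67 = (Q^33)²·Q = [[101,58],[58,43]]
F_67 mod 245 = Q^67[0][1] = 58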